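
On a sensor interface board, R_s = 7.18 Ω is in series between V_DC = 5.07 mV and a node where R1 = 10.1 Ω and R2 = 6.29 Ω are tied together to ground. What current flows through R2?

I ≈ 0.283 mA

Parallel bank: R_p = 1/(1/10.1 + 1/6.29) = 3.876 Ω.
V_A = 5.07 × 3.876/11.06 = 1.777 mV.
Branch current I = V_A/R2 = 1.777/6.29 = 0.2826 mA.
(Equivalently: I_total = 0.4586 mA, then current-divider fraction G_k/ΣG = 0.6162.)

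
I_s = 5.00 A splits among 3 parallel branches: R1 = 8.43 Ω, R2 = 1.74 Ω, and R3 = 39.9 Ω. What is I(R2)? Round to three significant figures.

I ≈ 4.00 A

Total conductance ΣG = 1/8.43 + 1/1.74 + 1/39.9 = 0.7184 (units of 1/Ω).
By the current-divider rule, I = I_s · G_k/ΣG = 5.00 × 0.8000 = 4.000 A.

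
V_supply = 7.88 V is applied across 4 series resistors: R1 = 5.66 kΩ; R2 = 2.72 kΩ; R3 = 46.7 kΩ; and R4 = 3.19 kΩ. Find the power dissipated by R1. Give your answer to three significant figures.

P ≈ 0.104 mW

The common current is I = 7.88/58.27 = 0.1352 mA.
V(R1) = I·R = 0.7654 V; P = V·I = 0.7654 × 0.1352 = 0.1035 mW.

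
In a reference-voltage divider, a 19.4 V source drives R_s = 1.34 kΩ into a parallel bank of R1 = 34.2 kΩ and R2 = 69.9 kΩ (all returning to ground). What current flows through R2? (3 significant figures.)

Equivalent of the parallel group: R_p = 22.96 kΩ.
V_A = 19.4 × 22.96/24.30 = 18.33 V.
I(R2) = V_A / R2 = 18.33/69.9 = 0.2622 mA.

I ≈ 0.262 mA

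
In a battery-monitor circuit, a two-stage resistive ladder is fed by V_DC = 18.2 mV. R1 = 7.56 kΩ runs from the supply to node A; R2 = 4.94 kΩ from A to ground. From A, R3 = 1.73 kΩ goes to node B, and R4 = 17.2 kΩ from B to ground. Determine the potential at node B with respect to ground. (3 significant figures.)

Node A sees R2 in parallel with the series input of stage 2, R3 + R4 = 18.93 kΩ.
R2 ‖ (R3+R4) = 3.918 kΩ.
V_A = 18.2 × 3.918/(7.56 + 3.918) = 6.212 mV.
V_B = V_A × 0.9086 = 5.644 mV.

V_B ≈ 5.64 mV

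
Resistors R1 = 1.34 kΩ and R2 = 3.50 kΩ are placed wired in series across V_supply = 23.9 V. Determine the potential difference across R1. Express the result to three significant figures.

ΣR = 1.34 + 3.50 = 4.840 kΩ.
V = V_supply · R/ΣR = 23.9 × 0.2769 = 6.617 V.

V ≈ 6.62 V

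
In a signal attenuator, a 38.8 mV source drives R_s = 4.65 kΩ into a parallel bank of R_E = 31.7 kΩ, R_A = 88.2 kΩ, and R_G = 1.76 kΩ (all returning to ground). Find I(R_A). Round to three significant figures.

I ≈ 0.115 µA

Parallel bank: R_p = 1/(1/31.7 + 1/88.2 + 1/1.76) = 1.636 kΩ.
V_A = 38.8 × 1.636/6.286 = 10.10 mV.
Branch current I = V_A/R_A = 10.10/88.2 = 0.1145 µA.
(Check via current divider: I_total = 6.172 µA; share G_k/ΣG = 0.01855 → same result.)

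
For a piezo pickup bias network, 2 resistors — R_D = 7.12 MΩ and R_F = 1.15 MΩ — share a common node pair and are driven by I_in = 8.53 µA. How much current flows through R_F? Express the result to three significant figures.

Two-branch current divider: I_k = I_in · R_other/(R_1 + R_2).
So I = 8.53 × 7.12/8.270 = 7.344 µA.

I ≈ 7.34 µA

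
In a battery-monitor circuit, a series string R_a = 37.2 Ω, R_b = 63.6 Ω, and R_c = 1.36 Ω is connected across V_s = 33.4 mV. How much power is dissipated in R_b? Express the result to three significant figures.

Series current I = V_s/ΣR = 33.4/102.2 = 0.3269 mA.
P(R_b) = I²·R_b = (0.3269)² × 63.6 = 6.798 µW.

P ≈ 6.80 µW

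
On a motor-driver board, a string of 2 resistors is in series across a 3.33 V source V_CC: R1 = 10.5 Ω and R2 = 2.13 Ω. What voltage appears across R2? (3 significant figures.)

Series total: ΣR = 10.5 + 2.13 = 12.63 Ω.
Voltage divider: V = V_CC · (2.130 / 12.63) = 3.33 × 0.1686 = 0.5616 V.

V ≈ 0.562 V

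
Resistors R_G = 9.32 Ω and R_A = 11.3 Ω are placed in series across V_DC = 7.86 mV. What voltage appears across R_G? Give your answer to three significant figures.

V ≈ 3.55 mV

Series total: ΣR = 9.32 + 11.3 = 20.62 Ω.
By the voltage-divider rule, V = 7.86 × 9.320/20.62 = 3.553 mV.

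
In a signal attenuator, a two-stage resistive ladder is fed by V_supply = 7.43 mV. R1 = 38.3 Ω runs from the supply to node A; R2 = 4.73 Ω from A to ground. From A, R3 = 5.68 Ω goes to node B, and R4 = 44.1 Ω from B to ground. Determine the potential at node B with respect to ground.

Node A sees R2 in parallel with the series input of stage 2, R3 + R4 = 49.78 Ω.
Effective lower resistance at A: R2 ‖ 49.78 = 4.320 Ω.
So V_A = 7.43 × 0.1014 = 0.7530 mV.
V_B = V_A × 0.8859 = 0.6671 mV.

V_B ≈ 0.667 mV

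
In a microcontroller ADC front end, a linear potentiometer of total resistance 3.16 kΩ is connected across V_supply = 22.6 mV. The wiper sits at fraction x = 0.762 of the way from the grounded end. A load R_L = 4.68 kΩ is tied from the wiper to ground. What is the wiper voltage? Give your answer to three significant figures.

The pot divides into 0.7521 kΩ above the wiper and 2.408 kΩ below.
(x·R_p) ‖ R_L = 1.590 kΩ.
V_out = 22.6 × 1.590/(0.7521 + 1.590) = 15.34 mV.
(Unloaded: V_out = x·V_supply = 17.2 mV.)

V_out ≈ 15.3 mV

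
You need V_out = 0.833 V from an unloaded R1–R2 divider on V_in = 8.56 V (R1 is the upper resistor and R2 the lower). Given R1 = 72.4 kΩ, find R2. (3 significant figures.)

R2 ≈ 7.80 kΩ

Required fraction k = V_out/V_in = 0.09731.
Rearranging, R2 = R1·k/(1−k) = 72.4 × 0.1078 = 7.805 kΩ.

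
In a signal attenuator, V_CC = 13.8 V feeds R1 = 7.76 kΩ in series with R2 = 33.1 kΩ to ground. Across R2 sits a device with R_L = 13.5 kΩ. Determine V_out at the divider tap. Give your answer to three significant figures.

R2 ‖ R_L = (33.1 × 13.5)/(33.1 + 13.5) = 9.589 kΩ.
Then V_out = V_CC · R2'/(R1 + R2') = 13.8 × 9.589/17.35 = 7.627 V.

V_out ≈ 7.63 V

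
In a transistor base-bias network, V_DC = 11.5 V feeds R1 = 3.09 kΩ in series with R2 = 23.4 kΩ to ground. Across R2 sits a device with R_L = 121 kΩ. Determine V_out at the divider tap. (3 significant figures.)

First combine the lower leg with the load: R2 ‖ R_L = 19.61 kΩ.
Voltage divider with the loaded lower leg: V_out = 11.5 × 19.61/(3.09 + 19.61) = 11.5 × 0.8639 = 9.934 V.
(Unloaded it would be 10.2 V; the load pulls it down.)

V_out ≈ 9.93 V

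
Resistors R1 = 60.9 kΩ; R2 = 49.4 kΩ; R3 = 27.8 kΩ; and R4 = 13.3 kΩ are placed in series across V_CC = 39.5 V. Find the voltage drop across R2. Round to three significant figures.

V ≈ 12.9 V

ΣR = 60.9 + 49.4 + 27.8 + 13.3 = 151.4 kΩ.
Voltage divider: V = V_CC · (49.40 / 151.4) = 39.5 × 0.3263 = 12.89 V.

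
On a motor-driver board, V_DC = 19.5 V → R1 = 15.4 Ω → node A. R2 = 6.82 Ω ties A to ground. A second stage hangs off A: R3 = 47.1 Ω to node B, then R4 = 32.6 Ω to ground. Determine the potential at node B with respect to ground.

Node A sees R2 in parallel with the series input of stage 2, R3 + R4 = 79.70 Ω.
R2 ‖ (R3+R4) = 6.282 Ω.
V_A = 19.5 × 6.282/(15.4 + 6.282) = 5.650 V.
Stage 2 is unloaded, so V_B = V_A · R4/(R3+R4) = 5.650 × 32.6/79.70 = 2.311 V.

V_B ≈ 2.31 V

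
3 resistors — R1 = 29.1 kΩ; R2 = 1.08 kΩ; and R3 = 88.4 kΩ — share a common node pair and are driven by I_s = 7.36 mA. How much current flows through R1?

Conductances: ΣG = 1/29.1 + 1/1.08 + 1/88.4 = 0.9716 (1/kΩ).
R1 takes the fraction G_k/ΣG = 0.03436/0.9716 = 0.03537, so I = 7.36 × 0.03537 = 0.2603 mA.

I ≈ 0.260 mA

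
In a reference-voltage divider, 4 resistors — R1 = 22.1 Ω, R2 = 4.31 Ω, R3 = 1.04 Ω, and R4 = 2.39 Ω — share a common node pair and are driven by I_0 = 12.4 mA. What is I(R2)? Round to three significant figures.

I ≈ 1.74 mA

Total conductance ΣG = 1/22.1 + 1/4.31 + 1/1.04 + 1/2.39 = 1.657 (units of 1/Ω).
By the current-divider rule, I = I_0 · G_k/ΣG = 12.4 × 0.1400 = 1.736 mA.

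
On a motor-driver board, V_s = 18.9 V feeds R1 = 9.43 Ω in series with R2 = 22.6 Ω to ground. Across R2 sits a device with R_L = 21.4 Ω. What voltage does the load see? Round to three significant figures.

R2 ‖ R_L = (22.6 × 21.4)/(22.6 + 21.4) = 10.99 Ω.
Now apply the divider: V_out = 18.9 × 0.5382 = 10.17 V.

V_out ≈ 10.2 V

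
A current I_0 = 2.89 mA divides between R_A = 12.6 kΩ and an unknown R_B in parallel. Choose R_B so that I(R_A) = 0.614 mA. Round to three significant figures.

R_B ≈ 3.40 kΩ

The fraction through R_A equals R_B/(R_A+R_B).
With f = 0.2125, R_B = R_A · f/(1−f) = 12.6 × 0.2698 = 3.399 kΩ.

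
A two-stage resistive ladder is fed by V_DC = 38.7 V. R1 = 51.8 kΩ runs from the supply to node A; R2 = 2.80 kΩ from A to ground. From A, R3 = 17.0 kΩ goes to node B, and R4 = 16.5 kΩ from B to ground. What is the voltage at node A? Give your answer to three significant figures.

Node A sees R2 in parallel with the series input of stage 2, R3 + R4 = 33.50 kΩ.
R2 ‖ (R3+R4) = 2.584 kΩ.
V_A = 38.7 × 2.584/(51.8 + 2.584) = 1.839 V.

V_A ≈ 1.84 V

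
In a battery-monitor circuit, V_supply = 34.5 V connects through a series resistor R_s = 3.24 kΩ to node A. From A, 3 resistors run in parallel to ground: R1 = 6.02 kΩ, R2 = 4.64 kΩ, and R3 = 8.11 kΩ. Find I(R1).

Combine the parallel branches: R_p = (1/6.02 + 1/4.64 + 1/8.11)⁻¹ = 1.980 kΩ.
V_A = 34.5 × 1.980/5.220 = 13.09 V.
I(R1) = V_A / R1 = 13.09/6.02 = 2.174 mA.

I ≈ 2.17 mA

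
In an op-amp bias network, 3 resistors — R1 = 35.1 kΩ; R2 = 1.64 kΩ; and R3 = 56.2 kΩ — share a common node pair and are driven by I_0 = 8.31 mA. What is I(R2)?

Conductances: ΣG = 1/35.1 + 1/1.64 + 1/56.2 = 0.6560 (1/kΩ).
R2 takes the fraction G_k/ΣG = 0.6098/0.6560 = 0.9294, so I = 8.31 × 0.9294 = 7.724 mA.

I ≈ 7.72 mA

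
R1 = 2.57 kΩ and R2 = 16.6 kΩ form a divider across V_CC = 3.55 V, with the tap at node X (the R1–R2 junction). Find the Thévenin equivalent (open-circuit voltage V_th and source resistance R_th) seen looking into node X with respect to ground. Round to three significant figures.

V_th ≈ 3.07 V, R_th ≈ 2.23 kΩ

Open-circuit (no load on X): V_th = V_CC · R2/(R1 + R2) = 3.55 × 16.6/(2.570 + 16.6) = 3.074 V.
Looking into X with the source shorted: R_th = R1·R2/(R1+R2) = 2.570 × 16.6/19.17 = 2.225 kΩ.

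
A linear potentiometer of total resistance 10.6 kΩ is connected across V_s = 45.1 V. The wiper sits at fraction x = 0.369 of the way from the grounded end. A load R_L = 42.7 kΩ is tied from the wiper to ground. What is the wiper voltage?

The pot divides into 6.689 kΩ above the wiper and 3.911 kΩ below.
(x·R_p) ‖ R_L = 3.583 kΩ.
Loaded-divider output: V_out = 45.1 × 0.3488 = 15.73 V.

V_out ≈ 15.7 V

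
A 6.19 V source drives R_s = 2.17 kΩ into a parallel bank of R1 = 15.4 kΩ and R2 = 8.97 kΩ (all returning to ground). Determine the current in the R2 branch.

I ≈ 0.499 mA

Equivalent of the parallel group: R_p = 5.668 kΩ.
Node voltage V_A = V_DC · R_p/(R_s + R_p) = 6.19 × 0.7232 = 4.476 V.
I(R2) = V_A / R2 = 4.476/8.97 = 0.4990 mA.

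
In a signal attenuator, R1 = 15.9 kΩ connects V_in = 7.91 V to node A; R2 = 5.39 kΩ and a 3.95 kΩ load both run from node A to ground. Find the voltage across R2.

First combine the lower leg with the load: R2 ‖ R_L = 2.279 kΩ.
Now apply the divider: V_out = 7.91 × 0.1254 = 0.9918 V.
(Unloaded it would be 2.00 V; the load pulls it down.)

V_out ≈ 0.992 V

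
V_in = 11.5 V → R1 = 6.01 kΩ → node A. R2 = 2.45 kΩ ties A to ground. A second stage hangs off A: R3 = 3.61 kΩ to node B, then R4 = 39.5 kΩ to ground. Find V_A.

Node A sees R2 in parallel with the series input of stage 2, R3 + R4 = 43.11 kΩ.
Effective lower resistance at A: R2 ‖ 43.11 = 2.318 kΩ.
V_A = 11.5 × 2.318/(6.01 + 2.318) = 3.201 V.

V_A ≈ 3.20 V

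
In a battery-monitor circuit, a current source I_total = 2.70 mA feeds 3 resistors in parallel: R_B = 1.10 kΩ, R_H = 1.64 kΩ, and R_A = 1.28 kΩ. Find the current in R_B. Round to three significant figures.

Total conductance ΣG = 1/1.10 + 1/1.64 + 1/1.28 = 2.300 (units of 1/kΩ).
Current divider: I(R_B) = I_total · G_k/ΣG = 2.70 × (0.9091/2.300) = 2.70 × 0.3952 = 1.067 mA.

I ≈ 1.07 mA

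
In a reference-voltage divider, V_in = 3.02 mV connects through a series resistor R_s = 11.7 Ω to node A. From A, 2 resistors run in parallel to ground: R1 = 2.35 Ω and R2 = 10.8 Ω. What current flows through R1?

I ≈ 0.182 mA

Equivalent of the parallel group: R_p = 1.930 Ω.
V_A = 3.02 × 1.930/13.63 = 0.4276 mV.
Branch current I = V_A/R1 = 0.4276/2.35 = 0.1820 mA.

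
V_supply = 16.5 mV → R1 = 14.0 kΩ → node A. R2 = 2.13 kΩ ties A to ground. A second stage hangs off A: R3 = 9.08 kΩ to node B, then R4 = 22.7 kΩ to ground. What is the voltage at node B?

Node A sees R2 in parallel with the series input of stage 2, R3 + R4 = 31.78 kΩ.
R2 ‖ (R3+R4) = 1.996 kΩ.
First divider: V_A = V_supply · 1.996/(14.0 + 1.996) = 2.059 mV.
Stage 2 is unloaded, so V_B = V_A · R4/(R3+R4) = 2.059 × 22.7/31.78 = 1.471 mV.

V_B ≈ 1.47 mV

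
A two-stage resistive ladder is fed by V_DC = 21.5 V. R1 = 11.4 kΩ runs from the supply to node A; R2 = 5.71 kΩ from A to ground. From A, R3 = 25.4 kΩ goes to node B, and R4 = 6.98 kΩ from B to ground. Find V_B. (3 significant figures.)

The second stage (R3 + R4 = 32.38 kΩ) loads node A in parallel with R2.
Effective lower resistance at A: R2 ‖ 32.38 = 4.854 kΩ.
First divider: V_A = V_DC · 4.854/(11.4 + 4.854) = 6.421 V.
Then the unloaded second divider: V_B = V_A × R4/(R3+R4) = 6.421 × 0.2156 = 1.384 V.

V_B ≈ 1.38 V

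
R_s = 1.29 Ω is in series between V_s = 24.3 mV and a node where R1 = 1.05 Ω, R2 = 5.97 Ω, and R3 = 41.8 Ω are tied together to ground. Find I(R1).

Combine the parallel branches: R_p = (1/1.05 + 1/5.97 + 1/41.8)⁻¹ = 0.8743 Ω.
V_A by voltage divider: V_A = 24.3 × 0.8743/(1.29 + 0.8743) = 9.816 mV.
I(R1) = V_A / R1 = 9.816/1.05 = 9.349 mA.
(Equivalently: I_total = 11.23 mA, then current-divider fraction G_k/ΣG = 0.8326.)

I ≈ 9.35 mA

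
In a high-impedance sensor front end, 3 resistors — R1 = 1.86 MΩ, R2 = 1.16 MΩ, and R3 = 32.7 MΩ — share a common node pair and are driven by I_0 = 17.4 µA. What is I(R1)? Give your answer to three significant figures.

Total conductance ΣG = 1/1.86 + 1/1.16 + 1/32.7 = 1.430 (units of 1/MΩ).
By the current-divider rule, I = I_0 · G_k/ΣG = 17.4 × 0.3759 = 6.541 µA.

I ≈ 6.54 µA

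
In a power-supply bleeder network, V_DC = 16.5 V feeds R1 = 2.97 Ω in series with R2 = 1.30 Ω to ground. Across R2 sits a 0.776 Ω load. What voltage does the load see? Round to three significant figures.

V_out ≈ 2.32 V

The load sits in parallel with R2, giving an effective lower resistance R2' = R2·R_L/(R2+R_L) = 0.4859 Ω.
Then V_out = V_DC · R2'/(R1 + R2') = 16.5 × 0.4859/3.456 = 2.320 V.
(Unloaded it would be 5.02 V; the load pulls it down.)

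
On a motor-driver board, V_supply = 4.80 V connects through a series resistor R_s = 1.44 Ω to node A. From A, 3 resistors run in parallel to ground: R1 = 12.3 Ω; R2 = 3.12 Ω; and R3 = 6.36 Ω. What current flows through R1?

Equivalent of the parallel group: R_p = 1.789 Ω.
V_A by voltage divider: V_A = 4.80 × 1.789/(1.44 + 1.789) = 2.659 V.
I(R1) = V_A / R1 = 2.659/12.3 = 0.2162 A.

I ≈ 0.216 A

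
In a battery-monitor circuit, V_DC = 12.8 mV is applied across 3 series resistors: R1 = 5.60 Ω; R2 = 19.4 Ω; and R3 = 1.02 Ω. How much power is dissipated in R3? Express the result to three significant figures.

P ≈ 0.247 µW

The common current is I = 12.8/26.02 = 0.4919 mA.
P(R3) = I²·R3 = (0.4919)² × 1.02 = 0.2468 µW.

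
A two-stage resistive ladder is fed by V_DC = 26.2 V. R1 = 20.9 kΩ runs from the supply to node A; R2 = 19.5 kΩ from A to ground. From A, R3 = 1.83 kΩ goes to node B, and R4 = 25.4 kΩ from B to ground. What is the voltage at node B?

The second stage (R3 + R4 = 27.23 kΩ) loads node A in parallel with R2.
R2 ‖ (R3+R4) = 11.36 kΩ.
So V_A = 26.2 × 0.3522 = 9.228 V.
Stage 2 is unloaded, so V_B = V_A · R4/(R3+R4) = 9.228 × 25.4/27.23 = 8.607 V.

V_B ≈ 8.61 V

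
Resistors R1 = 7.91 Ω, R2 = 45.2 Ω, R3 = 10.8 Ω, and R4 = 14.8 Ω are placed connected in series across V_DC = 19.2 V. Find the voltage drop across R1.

Total series resistance ΣR = 7.91 + 45.2 + 10.8 + 14.8 = 78.71 Ω.
Voltage divider: V = V_DC · (7.910 / 78.71) = 19.2 × 0.1005 = 1.930 V.

V ≈ 1.93 V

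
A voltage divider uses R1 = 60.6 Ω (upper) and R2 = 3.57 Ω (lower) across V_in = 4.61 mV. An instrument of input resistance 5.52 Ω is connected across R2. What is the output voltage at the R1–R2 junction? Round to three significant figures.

The load sits in parallel with R2, giving an effective lower resistance R2' = R2·R_L/(R2+R_L) = 2.168 Ω.
Voltage divider with the loaded lower leg: V_out = 4.61 × 2.168/(60.6 + 2.168) = 4.61 × 0.03454 = 0.1592 mV.

V_out ≈ 0.159 mV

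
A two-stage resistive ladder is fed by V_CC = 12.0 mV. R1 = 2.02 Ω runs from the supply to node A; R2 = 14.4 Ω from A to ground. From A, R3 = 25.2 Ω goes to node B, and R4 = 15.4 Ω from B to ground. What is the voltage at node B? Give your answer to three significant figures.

V_B ≈ 3.82 mV

Node A sees R2 in parallel with the series input of stage 2, R3 + R4 = 40.60 Ω.
Effective lower resistance at A: R2 ‖ 40.60 = 10.63 Ω.
So V_A = 12.0 × 0.8403 = 10.08 mV.
V_B = V_A × 0.3793 = 3.825 mV.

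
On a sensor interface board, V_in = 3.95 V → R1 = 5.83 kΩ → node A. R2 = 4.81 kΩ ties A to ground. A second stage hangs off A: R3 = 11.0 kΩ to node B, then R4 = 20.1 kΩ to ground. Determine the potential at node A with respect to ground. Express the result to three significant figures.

V_A ≈ 1.65 V

Looking into the second stage from A: R3 + R4 = 31.10 kΩ appears in parallel with R2.
Effective lower resistance at A: R2 ‖ 31.10 = 4.166 kΩ.
V_A = 3.95 × 4.166/(5.83 + 4.166) = 1.646 V.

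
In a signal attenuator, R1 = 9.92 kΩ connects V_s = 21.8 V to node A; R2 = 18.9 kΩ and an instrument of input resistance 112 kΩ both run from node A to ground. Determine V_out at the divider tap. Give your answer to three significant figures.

V_out ≈ 13.5 V

The load sits in parallel with R2, giving an effective lower resistance R2' = R2·R_L/(R2+R_L) = 16.17 kΩ.
Then V_out = V_s · R2'/(R1 + R2') = 21.8 × 16.17/26.09 = 13.51 V.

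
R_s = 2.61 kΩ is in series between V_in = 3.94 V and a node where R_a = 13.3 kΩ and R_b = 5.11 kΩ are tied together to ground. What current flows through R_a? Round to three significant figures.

I ≈ 0.174 mA

Parallel bank: R_p = 1/(1/13.3 + 1/5.11) = 3.692 kΩ.
Node voltage V_A = V_in · R_p/(R_s + R_p) = 3.94 × 0.5858 = 2.308 V.
Branch current I = V_A/R_a = 2.308/13.3 = 0.1735 mA.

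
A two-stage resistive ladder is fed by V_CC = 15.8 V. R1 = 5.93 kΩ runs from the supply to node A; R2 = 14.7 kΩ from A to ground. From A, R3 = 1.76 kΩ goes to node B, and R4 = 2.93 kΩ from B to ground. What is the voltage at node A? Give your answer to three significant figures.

V_A ≈ 5.92 V

Looking into the second stage from A: R3 + R4 = 4.690 kΩ appears in parallel with R2.
Effective lower resistance at A: R2 ‖ 4.690 = 3.556 kΩ.
V_A = 15.8 × 3.556/(5.93 + 3.556) = 5.922 V.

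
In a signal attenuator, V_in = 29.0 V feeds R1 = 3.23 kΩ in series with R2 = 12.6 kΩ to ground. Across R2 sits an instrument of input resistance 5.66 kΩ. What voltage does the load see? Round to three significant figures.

V_out ≈ 15.9 V

First combine the lower leg with the load: R2 ‖ R_L = 3.906 kΩ.
Voltage divider with the loaded lower leg: V_out = 29.0 × 3.906/(3.23 + 3.906) = 29.0 × 0.5473 = 15.87 V.
(Unloaded it would be 23.1 V; the load pulls it down.)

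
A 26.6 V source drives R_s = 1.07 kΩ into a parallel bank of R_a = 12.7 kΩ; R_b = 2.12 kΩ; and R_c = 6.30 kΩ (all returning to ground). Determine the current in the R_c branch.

I ≈ 2.40 mA

Combine the parallel branches: R_p = (1/12.7 + 1/2.12 + 1/6.30)⁻¹ = 1.410 kΩ.
V_A by voltage divider: V_A = 26.6 × 1.410/(1.07 + 1.410) = 15.12 V.
Branch current I = V_A/R_c = 15.12/6.30 = 2.401 mA.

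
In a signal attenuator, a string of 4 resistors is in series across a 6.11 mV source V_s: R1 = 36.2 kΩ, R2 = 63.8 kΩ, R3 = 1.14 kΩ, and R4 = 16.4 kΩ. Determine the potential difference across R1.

Total series resistance ΣR = 36.2 + 63.8 + 1.14 + 16.4 = 117.5 kΩ.
V = V_s · R/ΣR = 6.11 × 0.3080 = 1.882 mV.

V ≈ 1.88 mV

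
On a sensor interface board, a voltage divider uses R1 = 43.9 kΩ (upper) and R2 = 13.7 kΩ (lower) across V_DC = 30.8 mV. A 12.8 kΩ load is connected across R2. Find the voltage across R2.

V_out ≈ 4.03 mV

The load sits in parallel with R2, giving an effective lower resistance R2' = R2·R_L/(R2+R_L) = 6.617 kΩ.
Voltage divider with the loaded lower leg: V_out = 30.8 × 6.617/(43.9 + 6.617) = 30.8 × 0.1310 = 4.035 mV.
(Unloaded it would be 7.33 mV; the load pulls it down.)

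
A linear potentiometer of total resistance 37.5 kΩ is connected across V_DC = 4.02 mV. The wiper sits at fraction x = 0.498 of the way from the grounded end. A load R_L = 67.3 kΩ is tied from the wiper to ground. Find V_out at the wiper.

V_out ≈ 1.76 mV

Lower segment x·R_p = 18.68 kΩ; upper segment (1−x)·R_p = 18.82 kΩ.
Lower segment in parallel with the load: 18.68 ‖ 67.3 = 14.62 kΩ.
Then V_out = V_DC · 14.62/(18.82 + 14.62) = 1.757 mV.
(Unloaded: V_out = x·V_DC = 2.00 mV.)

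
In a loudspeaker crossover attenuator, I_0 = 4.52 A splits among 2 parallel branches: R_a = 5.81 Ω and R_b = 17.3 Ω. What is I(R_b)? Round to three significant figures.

For two parallel branches, I_k = I_0 · (other R)/(sum of R).
So I = 4.52 × 5.81/23.11 = 1.136 A.

I ≈ 1.14 A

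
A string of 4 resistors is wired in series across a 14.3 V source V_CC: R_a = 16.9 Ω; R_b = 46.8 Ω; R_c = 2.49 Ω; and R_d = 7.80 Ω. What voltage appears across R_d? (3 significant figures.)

V ≈ 1.51 V

Total series resistance ΣR = 16.9 + 46.8 + 2.49 + 7.80 = 73.99 Ω.
By the voltage-divider rule, V = 14.3 × 7.800/73.99 = 1.508 V.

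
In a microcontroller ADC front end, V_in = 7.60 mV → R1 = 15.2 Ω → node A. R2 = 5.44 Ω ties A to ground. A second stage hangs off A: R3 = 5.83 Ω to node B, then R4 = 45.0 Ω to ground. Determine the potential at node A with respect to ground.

V_A ≈ 1.86 mV

The second stage (R3 + R4 = 50.83 Ω) loads node A in parallel with R2.
Effective lower resistance at A: R2 ‖ 50.83 = 4.914 Ω.
First divider: V_A = V_in · 4.914/(15.2 + 4.914) = 1.857 mV.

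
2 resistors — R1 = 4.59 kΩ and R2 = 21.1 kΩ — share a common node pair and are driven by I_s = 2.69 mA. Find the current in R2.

Two-branch current divider: I_k = I_s · R_other/(R_1 + R_2).
So I = 2.69 × 4.59/25.69 = 0.4806 mA.

I ≈ 0.481 mA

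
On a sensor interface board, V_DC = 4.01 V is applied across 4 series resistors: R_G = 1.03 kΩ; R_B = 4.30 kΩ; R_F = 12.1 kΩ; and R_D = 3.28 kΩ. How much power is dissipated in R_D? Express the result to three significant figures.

P ≈ 0.123 mW

ΣR = 20.71 kΩ → I = 4.01/20.71 = 0.1936 mA.
P = I²R = 0.03749 × 3.28 = 0.1230 mW.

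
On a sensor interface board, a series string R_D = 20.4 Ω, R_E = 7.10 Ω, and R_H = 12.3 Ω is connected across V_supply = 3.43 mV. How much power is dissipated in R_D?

Series current I = V_supply/ΣR = 3.43/39.80 = 0.08618 mA.
P = I²R = 0.007427 × 20.4 = 0.1515 µW.

P ≈ 0.152 µW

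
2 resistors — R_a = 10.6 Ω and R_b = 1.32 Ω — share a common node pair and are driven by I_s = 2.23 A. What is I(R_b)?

I ≈ 1.98 A

With just two branches, the current splits inversely with resistance.
I(R_b) = 2.23 × 10.6/(10.6 + 1.32) = 2.23 × 0.8893 = 1.983 A.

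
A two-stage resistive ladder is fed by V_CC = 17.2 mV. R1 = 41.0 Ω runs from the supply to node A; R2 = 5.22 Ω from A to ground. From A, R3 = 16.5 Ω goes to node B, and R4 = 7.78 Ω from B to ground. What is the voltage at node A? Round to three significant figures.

V_A ≈ 1.63 mV

Node A sees R2 in parallel with the series input of stage 2, R3 + R4 = 24.28 Ω.
Effective lower resistance at A: R2 ‖ 24.28 = 4.296 Ω.
V_A = 17.2 × 4.296/(41.0 + 4.296) = 1.631 mV.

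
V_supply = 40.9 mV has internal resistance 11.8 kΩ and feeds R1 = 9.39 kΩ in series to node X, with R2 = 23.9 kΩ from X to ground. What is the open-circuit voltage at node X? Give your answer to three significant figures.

V_th ≈ 21.7 mV

R1' = 11.8 + 9.39 = 21.19 kΩ (source resistance + R1).
With X open, the divider is unloaded: V_th = 40.9 × 23.9/45.09 = 21.68 mV.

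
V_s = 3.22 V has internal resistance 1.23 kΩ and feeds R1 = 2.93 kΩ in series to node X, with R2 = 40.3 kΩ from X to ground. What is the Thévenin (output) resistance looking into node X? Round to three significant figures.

R_th ≈ 3.77 kΩ

R1' = 1.23 + 2.93 = 4.160 kΩ (source resistance + R1).
With V_s suppressed (replaced by a short), R_th = R1' ‖ R2 = (4.160 × 40.3)/(4.160 + 40.3) = 3.771 kΩ.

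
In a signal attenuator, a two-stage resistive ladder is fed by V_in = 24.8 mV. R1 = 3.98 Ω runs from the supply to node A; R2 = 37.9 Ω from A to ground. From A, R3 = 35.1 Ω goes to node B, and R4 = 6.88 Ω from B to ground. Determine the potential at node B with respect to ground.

V_B ≈ 3.39 mV

The second stage (R3 + R4 = 41.98 Ω) loads node A in parallel with R2.
R2 ‖ (R3+R4) = 19.92 Ω.
First divider: V_A = V_in · 19.92/(3.98 + 19.92) = 20.67 mV.
Then the unloaded second divider: V_B = V_A × R4/(R3+R4) = 20.67 × 0.1639 = 3.388 mV.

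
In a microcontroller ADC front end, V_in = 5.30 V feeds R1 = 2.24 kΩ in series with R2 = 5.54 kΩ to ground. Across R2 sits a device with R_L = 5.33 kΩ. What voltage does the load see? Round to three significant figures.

The load sits in parallel with R2, giving an effective lower resistance R2' = R2·R_L/(R2+R_L) = 2.716 kΩ.
Voltage divider with the loaded lower leg: V_out = 5.30 × 2.716/(2.24 + 2.716) = 5.30 × 0.5481 = 2.905 V.

V_out ≈ 2.90 V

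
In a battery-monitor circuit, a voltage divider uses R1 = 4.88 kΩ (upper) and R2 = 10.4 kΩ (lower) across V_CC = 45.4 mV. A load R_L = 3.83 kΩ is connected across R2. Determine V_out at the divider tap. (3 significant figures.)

R2 ‖ R_L = (10.4 × 3.83)/(10.4 + 3.83) = 2.799 kΩ.
Now apply the divider: V_out = 45.4 × 0.3645 = 16.55 mV.

V_out ≈ 16.5 mV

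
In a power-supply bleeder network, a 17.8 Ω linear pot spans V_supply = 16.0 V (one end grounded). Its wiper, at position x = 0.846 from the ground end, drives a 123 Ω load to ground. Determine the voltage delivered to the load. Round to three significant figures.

Lower segment x·R_p = 15.06 Ω; upper segment (1−x)·R_p = 2.741 Ω.
(x·R_p) ‖ R_L = 13.42 Ω.
Then V_out = V_supply · 13.42/(2.741 + 13.42) = 13.29 V.
(Unloaded: V_out = x·V_supply = 13.5 V.)

V_out ≈ 13.3 V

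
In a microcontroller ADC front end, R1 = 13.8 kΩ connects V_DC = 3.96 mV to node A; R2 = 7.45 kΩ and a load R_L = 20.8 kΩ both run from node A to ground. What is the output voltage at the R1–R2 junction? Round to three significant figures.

The load sits in parallel with R2, giving an effective lower resistance R2' = R2·R_L/(R2+R_L) = 5.485 kΩ.
Now apply the divider: V_out = 3.96 × 0.2844 = 1.126 mV.

V_out ≈ 1.13 mV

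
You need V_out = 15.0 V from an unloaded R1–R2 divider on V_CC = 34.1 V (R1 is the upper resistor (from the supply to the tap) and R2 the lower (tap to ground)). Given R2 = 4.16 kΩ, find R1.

Required fraction k = V_out/V_CC = 0.4399.
So R1 = R2 · (V_CC/V_out − 1) = 4.16 × (34.1/15.0 − 1) = 4.16 × 1.273 = 5.297 kΩ.

R1 ≈ 5.30 kΩ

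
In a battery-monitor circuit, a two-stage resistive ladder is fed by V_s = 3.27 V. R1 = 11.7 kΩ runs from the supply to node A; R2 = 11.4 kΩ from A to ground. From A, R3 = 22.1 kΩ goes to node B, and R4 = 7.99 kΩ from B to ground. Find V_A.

V_A ≈ 1.35 V

Looking into the second stage from A: R3 + R4 = 30.09 kΩ appears in parallel with R2.
Effective lower resistance at A: R2 ‖ 30.09 = 8.268 kΩ.
So V_A = 3.27 × 0.4141 = 1.354 V.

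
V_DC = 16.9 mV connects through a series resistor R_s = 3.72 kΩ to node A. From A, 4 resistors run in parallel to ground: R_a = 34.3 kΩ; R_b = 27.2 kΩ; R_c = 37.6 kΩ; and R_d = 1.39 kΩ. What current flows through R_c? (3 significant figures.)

I ≈ 0.112 µA

Parallel bank: R_p = 1/(1/34.3 + 1/27.2 + 1/37.6 + 1/1.39) = 1.232 kΩ.
Node voltage V_A = V_DC · R_p/(R_s + R_p) = 16.9 × 0.2487 = 4.204 mV.
I(R_c) = V_A / R_c = 4.204/37.6 = 0.1118 µA.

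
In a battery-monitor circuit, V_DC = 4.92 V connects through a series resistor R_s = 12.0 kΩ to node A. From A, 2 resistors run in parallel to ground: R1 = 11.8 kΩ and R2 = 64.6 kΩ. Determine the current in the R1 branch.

Parallel bank: R_p = 1/(1/11.8 + 1/64.6) = 9.977 kΩ.
Node voltage V_A = V_DC · R_p/(R_s + R_p) = 4.92 × 0.4540 = 2.234 V.
I(R1) = V_A / R1 = 2.234/11.8 = 0.1893 mA.
(Check via current divider: I_total = 0.2239 mA; share G_k/ΣG = 0.8455 → same result.)

I ≈ 0.189 mA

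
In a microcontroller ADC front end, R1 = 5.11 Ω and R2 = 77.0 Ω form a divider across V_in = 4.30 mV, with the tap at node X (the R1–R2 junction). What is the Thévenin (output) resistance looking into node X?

Zeroing V_in shorts the top of R1 to ground, so R_th = R1 ‖ R2 = 4.792 Ω.

R_th ≈ 4.79 Ω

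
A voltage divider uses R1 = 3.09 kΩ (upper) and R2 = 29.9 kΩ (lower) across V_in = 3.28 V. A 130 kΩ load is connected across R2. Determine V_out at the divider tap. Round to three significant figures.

R2 ‖ R_L = (29.9 × 130)/(29.9 + 130) = 24.31 kΩ.
Then V_out = V_in · R2'/(R1 + R2') = 3.28 × 24.31/27.40 = 2.910 V.

V_out ≈ 2.91 V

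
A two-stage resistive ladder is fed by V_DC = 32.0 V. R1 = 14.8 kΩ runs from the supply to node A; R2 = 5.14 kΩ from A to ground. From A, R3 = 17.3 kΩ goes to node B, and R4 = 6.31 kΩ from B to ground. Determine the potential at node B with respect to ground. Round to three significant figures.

V_B ≈ 1.90 V

Looking into the second stage from A: R3 + R4 = 23.61 kΩ appears in parallel with R2.
R2 ‖ (R3+R4) = 4.221 kΩ.
V_A = 32.0 × 4.221/(14.8 + 4.221) = 7.101 V.
Then the unloaded second divider: V_B = V_A × R4/(R3+R4) = 7.101 × 0.2673 = 1.898 V.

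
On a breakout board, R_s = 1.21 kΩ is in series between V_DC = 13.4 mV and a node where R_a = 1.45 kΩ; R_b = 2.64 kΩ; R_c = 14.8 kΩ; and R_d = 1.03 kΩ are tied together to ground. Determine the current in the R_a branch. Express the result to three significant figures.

Equivalent of the parallel group: R_p = 0.4746 kΩ.
Node voltage V_A = V_DC · R_p/(R_s + R_p) = 13.4 × 0.2817 = 3.775 mV.
I(R_a) = V_A / R_a = 3.775/1.45 = 2.604 µA.
(Check via current divider: I_total = 7.954 µA; share G_k/ΣG = 0.3273 → same result.)

I ≈ 2.60 µA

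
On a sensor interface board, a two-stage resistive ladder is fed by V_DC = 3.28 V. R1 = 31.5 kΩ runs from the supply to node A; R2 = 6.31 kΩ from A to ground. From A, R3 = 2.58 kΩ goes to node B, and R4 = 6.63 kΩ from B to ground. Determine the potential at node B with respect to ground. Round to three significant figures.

Looking into the second stage from A: R3 + R4 = 9.210 kΩ appears in parallel with R2.
Effective lower resistance at A: R2 ‖ 9.210 = 3.745 kΩ.
So V_A = 3.28 × 0.1062 = 0.3485 V.
Then the unloaded second divider: V_B = V_A × R4/(R3+R4) = 0.3485 × 0.7199 = 0.2509 V.

V_B ≈ 0.251 V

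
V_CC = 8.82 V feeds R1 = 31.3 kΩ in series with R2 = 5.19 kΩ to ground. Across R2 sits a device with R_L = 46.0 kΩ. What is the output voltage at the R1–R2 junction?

V_out ≈ 1.14 V

R2 ‖ R_L = (5.19 × 46.0)/(5.19 + 46.0) = 4.664 kΩ.
Now apply the divider: V_out = 8.82 × 0.1297 = 1.144 V.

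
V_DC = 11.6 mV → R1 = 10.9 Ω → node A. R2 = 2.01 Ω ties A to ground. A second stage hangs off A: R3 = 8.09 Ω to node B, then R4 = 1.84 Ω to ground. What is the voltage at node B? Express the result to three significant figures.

V_B ≈ 0.286 mV

The second stage (R3 + R4 = 9.930 Ω) loads node A in parallel with R2.
R2 ‖ (R3+R4) = 1.672 Ω.
V_A = 11.6 × 1.672/(10.9 + 1.672) = 1.542 mV.
Stage 2 is unloaded, so V_B = V_A · R4/(R3+R4) = 1.542 × 1.84/9.930 = 0.2858 mV.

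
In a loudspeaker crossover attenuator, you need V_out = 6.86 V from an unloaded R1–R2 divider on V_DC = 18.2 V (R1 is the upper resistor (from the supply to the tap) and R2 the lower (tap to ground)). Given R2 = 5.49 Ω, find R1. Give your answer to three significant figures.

R1 ≈ 9.08 Ω

Required fraction k = V_out/V_DC = 0.3769.
R1 = R2·(1/k − 1) = 5.49 × 1.653 = 9.075 Ω.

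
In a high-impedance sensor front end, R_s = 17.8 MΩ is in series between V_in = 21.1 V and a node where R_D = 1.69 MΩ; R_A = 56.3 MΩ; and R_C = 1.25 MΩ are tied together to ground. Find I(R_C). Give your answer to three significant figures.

I ≈ 0.647 µA

Parallel bank: R_p = 1/(1/1.69 + 1/56.3 + 1/1.25) = 0.7095 MΩ.
V_A = 21.1 × 0.7095/18.51 = 0.8088 V.
Branch current I = V_A/R_C = 0.8088/1.25 = 0.6470 µA.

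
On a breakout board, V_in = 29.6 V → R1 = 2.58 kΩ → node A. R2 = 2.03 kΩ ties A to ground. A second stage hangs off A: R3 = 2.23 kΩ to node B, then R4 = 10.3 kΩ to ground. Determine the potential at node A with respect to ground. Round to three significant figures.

Looking into the second stage from A: R3 + R4 = 12.53 kΩ appears in parallel with R2.
R2 ‖ (R3+R4) = 1.747 kΩ.
So V_A = 29.6 × 0.4037 = 11.95 V.

V_A ≈ 12.0 V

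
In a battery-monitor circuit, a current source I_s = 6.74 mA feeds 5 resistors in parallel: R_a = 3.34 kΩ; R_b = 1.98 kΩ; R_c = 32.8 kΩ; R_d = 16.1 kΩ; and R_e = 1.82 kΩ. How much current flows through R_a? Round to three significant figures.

Conductances: ΣG = 1/3.34 + 1/1.98 + 1/32.8 + 1/16.1 + 1/1.82 = 1.447 (1/kΩ).
R_a takes the fraction G_k/ΣG = 0.2994/1.447 = 0.2070, so I = 6.74 × 0.2070 = 1.395 mA.

I ≈ 1.40 mA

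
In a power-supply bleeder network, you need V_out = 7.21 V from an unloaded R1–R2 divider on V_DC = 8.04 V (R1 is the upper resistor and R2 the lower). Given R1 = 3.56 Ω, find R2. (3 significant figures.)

Required fraction k = V_out/V_DC = 0.8968.
R2 = R1 · 0.8968/(1 − 0.8968) = 30.92 Ω.

R2 ≈ 30.9 Ω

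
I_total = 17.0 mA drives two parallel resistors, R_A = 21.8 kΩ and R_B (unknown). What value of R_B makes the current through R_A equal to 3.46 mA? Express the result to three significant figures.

The fraction through R_A equals R_B/(R_A+R_B).
With f = 0.2035, R_B = R_A · f/(1−f) = 21.8 × 0.2555 = 5.571 kΩ.

R_B ≈ 5.57 kΩ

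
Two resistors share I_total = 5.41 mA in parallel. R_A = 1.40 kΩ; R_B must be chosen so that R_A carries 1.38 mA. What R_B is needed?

R_B ≈ 0.479 kΩ

In a two-way split, I_A/I_total = R_B/(R_A + R_B).
With f = 0.2551, R_B = R_A · f/(1−f) = 1.40 × 0.3424 = 0.4794 kΩ.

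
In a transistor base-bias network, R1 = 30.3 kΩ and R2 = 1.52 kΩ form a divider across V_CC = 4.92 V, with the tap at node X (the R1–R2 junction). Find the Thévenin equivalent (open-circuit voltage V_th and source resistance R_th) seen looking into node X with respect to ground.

Open-circuit (no load on X): V_th = V_CC · R2/(R1 + R2) = 4.92 × 1.52/(30.30 + 1.52) = 0.2350 V.
With V_CC suppressed (replaced by a short), R_th = R1 ‖ R2 = (30.30 × 1.52)/(30.30 + 1.52) = 1.447 kΩ.

V_th ≈ 0.235 V, R_th ≈ 1.45 kΩ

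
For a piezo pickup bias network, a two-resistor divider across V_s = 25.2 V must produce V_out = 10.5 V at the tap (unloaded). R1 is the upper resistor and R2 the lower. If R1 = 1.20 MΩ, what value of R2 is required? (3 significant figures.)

V_out/V_s = R2/(R1+R2) = 0.4167.
So R2 = R1 · V_out/(V_s − V_out) = 1.20 × 10.5/(25.2 − 10.5) = 1.20 × 0.7143 = 0.8571 MΩ.

R2 ≈ 0.857 MΩ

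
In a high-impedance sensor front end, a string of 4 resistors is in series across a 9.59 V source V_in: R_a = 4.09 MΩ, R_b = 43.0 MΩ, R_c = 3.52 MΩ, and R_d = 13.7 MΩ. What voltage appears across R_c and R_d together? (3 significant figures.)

Total series resistance ΣR = 4.09 + 43.0 + 3.52 + 13.7 = 64.31 MΩ.
R_{R_c..R_d} = 3.52 + 13.7 = 17.22 MΩ.
V = V_in · R/ΣR = 9.59 × 0.2678 = 2.568 V.

V ≈ 2.57 V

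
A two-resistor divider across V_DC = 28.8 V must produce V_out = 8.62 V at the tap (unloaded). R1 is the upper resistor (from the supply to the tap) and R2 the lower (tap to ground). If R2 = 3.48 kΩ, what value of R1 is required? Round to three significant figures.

R1 ≈ 8.15 kΩ

The divider ratio is R2/(R1+R2) = 8.62/28.8 = 0.2993.
Rearranging, R1 = R2·(1−k)/k = 3.48 × 2.341 = 8.147 kΩ.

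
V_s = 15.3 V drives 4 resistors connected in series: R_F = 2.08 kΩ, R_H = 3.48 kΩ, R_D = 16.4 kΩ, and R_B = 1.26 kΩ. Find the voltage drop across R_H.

V ≈ 2.29 V

Series total: ΣR = 2.08 + 3.48 + 16.4 + 1.26 = 23.22 kΩ.
By the voltage-divider rule, V = 15.3 × 3.480/23.22 = 2.293 V.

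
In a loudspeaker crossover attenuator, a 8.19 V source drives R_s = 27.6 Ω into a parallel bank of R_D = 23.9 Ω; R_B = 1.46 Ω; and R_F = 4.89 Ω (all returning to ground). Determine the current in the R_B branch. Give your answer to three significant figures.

I ≈ 0.210 A

Parallel bank: R_p = 1/(1/23.9 + 1/1.46 + 1/4.89) = 1.074 Ω.
Node voltage V_A = V_CC · R_p/(R_s + R_p) = 8.19 × 0.03745 = 0.3067 V.
I(R_B) = V_A / R_B = 0.3067/1.46 = 0.2101 A.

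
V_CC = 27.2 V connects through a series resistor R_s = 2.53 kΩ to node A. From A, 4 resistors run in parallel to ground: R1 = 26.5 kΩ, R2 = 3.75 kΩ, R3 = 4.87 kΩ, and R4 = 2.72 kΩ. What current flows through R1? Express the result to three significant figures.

I ≈ 0.319 mA

Parallel bank: R_p = 1/(1/26.5 + 1/3.75 + 1/4.87 + 1/2.72) = 1.140 kΩ.
V_A = 27.2 × 1.140/3.670 = 8.448 V.
I(R1) = V_A / R1 = 8.448/26.5 = 0.3188 mA.
(Equivalently: I_total = 7.412 mA, then current-divider fraction G_k/ΣG = 0.04301.)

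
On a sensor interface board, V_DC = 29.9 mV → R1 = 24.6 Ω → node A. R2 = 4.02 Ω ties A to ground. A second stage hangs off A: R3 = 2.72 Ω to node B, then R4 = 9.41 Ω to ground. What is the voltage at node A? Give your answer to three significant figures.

The second stage (R3 + R4 = 12.13 Ω) loads node A in parallel with R2.
R2 ‖ (R3+R4) = 3.019 Ω.
So V_A = 29.9 × 0.1093 = 3.269 mV.

V_A ≈ 3.27 mV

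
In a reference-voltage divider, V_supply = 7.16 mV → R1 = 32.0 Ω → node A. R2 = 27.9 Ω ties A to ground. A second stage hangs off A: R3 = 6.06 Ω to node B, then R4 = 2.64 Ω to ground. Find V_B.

V_B ≈ 0.373 mV

Node A sees R2 in parallel with the series input of stage 2, R3 + R4 = 8.700 Ω.
Effective lower resistance at A: R2 ‖ 8.700 = 6.632 Ω.
First divider: V_A = V_supply · 6.632/(32.0 + 6.632) = 1.229 mV.
Stage 2 is unloaded, so V_B = V_A · R4/(R3+R4) = 1.229 × 2.64/8.700 = 0.3730 mV.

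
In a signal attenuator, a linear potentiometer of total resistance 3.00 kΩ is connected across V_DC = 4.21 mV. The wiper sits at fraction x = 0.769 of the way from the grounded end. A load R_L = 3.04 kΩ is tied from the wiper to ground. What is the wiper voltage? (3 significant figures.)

The pot divides into 0.6930 kΩ above the wiper and 2.307 kΩ below.
Lower segment in parallel with the load: 2.307 ‖ 3.04 = 1.312 kΩ.
Then V_out = V_DC · 1.312/(0.6930 + 1.312) = 2.755 mV.
(Unloaded: V_out = x·V_DC = 3.24 mV.)

V_out ≈ 2.75 mV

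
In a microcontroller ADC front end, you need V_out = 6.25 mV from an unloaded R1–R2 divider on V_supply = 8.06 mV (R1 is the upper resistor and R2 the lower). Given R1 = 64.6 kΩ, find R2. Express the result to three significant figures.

V_out/V_supply = R2/(R1+R2) = 0.7754.
R2 = R1 · 0.7754/(1 − 0.7754) = 223.1 kΩ.

R2 ≈ 223 kΩ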